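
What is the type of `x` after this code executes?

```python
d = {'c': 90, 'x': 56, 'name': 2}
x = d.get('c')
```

dict.get() returns value type when found

int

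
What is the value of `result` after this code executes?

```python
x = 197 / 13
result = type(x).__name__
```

x is float; result = 'float'

'float'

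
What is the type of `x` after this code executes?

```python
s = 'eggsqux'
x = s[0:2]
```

Slicing a str returns str

str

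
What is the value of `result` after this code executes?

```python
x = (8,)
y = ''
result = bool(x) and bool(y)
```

x = (8,); y = ''; result = False

False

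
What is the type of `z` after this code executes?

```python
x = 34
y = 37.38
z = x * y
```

int * float = float

float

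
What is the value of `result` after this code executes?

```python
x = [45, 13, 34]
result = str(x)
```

x = [45, 13, 34]; result = '[45, 13, 34]'

'[45, 13, 34]'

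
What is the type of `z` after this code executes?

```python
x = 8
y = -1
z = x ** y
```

int ** negative = float

float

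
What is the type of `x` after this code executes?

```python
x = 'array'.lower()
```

str.lower() returns str

str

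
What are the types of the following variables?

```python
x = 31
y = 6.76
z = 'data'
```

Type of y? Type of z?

y is assigned a number with a decimal point, so it is a float; z is assigned a quoted string literal, so it is a str

float, str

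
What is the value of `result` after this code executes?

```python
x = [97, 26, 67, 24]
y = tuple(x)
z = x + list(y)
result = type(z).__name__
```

x is list; y is tuple; z is list; result = 'list'

'list'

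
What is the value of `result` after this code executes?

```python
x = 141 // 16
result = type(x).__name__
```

x is int; result = 'int'

'int'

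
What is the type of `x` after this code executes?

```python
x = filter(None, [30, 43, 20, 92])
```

filter() returns a filter object

filter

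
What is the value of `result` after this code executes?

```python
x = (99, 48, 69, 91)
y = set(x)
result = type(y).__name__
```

x is tuple; y is set; result = 'set'

'set'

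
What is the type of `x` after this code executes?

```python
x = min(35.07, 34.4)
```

min() of floats returns float

float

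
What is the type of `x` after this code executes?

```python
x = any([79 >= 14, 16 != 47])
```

any() returns bool

bool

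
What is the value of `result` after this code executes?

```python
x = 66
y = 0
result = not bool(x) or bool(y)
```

x = 66; y = 0; result = False

False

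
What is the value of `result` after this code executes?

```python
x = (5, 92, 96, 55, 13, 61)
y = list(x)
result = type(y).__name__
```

x is tuple; y is list; result = 'list'

'list'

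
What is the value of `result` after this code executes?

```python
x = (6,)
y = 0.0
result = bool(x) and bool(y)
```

x = (6,); y = 0.0; result = False

False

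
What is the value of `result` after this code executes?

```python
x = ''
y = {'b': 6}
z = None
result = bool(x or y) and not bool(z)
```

x = ''; y = {'b': 6}; z = None; result = True

True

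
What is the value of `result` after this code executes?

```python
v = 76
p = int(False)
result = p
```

v = 76; p = 0; result = 0

0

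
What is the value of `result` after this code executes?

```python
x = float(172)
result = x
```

x = 172.0; result = 172.0

172.0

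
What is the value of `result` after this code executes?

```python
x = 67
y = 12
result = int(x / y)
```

x = 67; y = 12; result = 5

5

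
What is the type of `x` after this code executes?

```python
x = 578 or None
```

'or' returns first truthy value

int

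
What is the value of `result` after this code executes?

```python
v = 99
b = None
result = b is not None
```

v = 99; b = None; result = False

False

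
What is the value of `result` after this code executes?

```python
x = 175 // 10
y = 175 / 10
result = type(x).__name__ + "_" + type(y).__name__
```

x is int; y is float; result = 'int_float'

'int_float'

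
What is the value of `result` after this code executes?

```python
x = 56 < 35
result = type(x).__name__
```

x is bool; result = 'bool'

'bool'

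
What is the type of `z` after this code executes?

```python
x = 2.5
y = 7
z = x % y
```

float % int = float

float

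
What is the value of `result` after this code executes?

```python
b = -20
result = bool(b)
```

b = -20; result = True

True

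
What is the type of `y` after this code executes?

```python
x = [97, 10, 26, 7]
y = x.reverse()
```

list.reverse() returns None

NoneType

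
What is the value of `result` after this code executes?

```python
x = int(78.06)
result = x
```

x = 78; result = 78

78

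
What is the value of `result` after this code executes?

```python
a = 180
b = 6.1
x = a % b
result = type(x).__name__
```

a is int; b is float; x is float; result = 'float'

'float'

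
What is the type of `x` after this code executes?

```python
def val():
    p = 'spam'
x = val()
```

Function without return returns None

NoneType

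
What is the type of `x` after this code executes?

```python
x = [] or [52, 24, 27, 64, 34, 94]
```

'or' returns first truthy value (list)

list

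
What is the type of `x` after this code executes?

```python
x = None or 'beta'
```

'or' with None returns the other truthy value (str)

str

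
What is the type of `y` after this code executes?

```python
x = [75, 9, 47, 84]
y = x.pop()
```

list.pop() returns the popped element

int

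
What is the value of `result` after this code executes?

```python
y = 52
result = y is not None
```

y = 52; result = True

True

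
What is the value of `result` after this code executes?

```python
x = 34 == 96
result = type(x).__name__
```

x is bool; result = 'bool'

'bool'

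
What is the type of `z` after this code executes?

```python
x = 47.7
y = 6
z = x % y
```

float % int = float

float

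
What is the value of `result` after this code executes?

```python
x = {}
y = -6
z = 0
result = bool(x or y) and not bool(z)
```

x = {}; y = -6; z = 0; result = True

True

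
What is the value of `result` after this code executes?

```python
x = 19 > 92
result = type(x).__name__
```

x is bool; result = 'bool'

'bool'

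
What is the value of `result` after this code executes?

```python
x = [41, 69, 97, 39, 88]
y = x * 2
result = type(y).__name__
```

x is list; y is list; result = 'list'

'list'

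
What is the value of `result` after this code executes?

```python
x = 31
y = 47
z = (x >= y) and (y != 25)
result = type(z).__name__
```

x is int; y is int; z is bool; result = 'bool'

'bool'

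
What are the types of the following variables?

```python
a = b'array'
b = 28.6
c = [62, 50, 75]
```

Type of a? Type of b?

a is assigned a bytes literal (b'...' prefix); b is assigned a number with a decimal point, so it is a float

bytes, float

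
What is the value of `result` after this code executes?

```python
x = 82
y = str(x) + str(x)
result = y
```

x = 82; y = '8282'; result = '8282'

'8282'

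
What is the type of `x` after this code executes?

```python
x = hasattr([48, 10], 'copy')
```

hasattr() returns bool

bool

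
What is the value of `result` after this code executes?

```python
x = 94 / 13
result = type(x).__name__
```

x is float; result = 'float'

'float'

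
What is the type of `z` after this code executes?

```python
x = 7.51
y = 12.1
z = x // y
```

float // float = float

float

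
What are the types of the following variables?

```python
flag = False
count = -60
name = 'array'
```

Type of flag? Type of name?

flag is assigned the constant False, which has type bool; name is assigned a quoted string literal, so it is a str

bool, str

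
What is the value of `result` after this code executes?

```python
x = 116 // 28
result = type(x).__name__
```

x is int; result = 'int'

'int'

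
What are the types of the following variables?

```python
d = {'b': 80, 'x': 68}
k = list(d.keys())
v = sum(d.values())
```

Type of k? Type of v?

list() converts to list; sum of ints is int

list, int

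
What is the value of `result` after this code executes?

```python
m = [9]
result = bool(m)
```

m = [9]; result = True

True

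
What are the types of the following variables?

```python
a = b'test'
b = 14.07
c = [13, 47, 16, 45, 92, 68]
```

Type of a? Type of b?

a is assigned a bytes literal (b'...' prefix); b is assigned a number with a decimal point, so it is a float

bytes, float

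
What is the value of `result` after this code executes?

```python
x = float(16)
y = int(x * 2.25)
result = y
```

x = 16.0; y = 36; result = 36

36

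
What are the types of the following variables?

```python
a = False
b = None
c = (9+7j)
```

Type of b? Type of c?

b is assigned None, whose type is NoneType; c is assigned (9+7j), an int plus an imaginary literal (j suffix), which evaluates to complex

NoneType, complex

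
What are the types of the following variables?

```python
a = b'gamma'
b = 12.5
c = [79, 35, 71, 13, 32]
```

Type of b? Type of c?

b is assigned a number with a decimal point, so it is a float; c is assigned a list literal (square brackets)

float, list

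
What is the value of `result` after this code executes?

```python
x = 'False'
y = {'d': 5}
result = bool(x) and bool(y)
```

x = 'False'; y = {'d': 5}; result = True

True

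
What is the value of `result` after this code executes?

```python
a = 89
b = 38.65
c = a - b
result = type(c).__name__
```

a is int; b is float; c is float; result = 'float'

'float'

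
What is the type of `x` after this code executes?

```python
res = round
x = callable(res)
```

callable() returns bool

bool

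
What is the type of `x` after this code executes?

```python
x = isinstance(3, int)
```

isinstance() returns bool

bool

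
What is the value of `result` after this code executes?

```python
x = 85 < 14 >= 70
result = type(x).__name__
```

x is bool; result = 'bool'

'bool'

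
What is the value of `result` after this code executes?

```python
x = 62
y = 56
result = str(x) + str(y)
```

x = 62; y = 56; result = '6256'

'6256'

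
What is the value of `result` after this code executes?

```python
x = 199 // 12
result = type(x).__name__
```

x is int; result = 'int'

'int'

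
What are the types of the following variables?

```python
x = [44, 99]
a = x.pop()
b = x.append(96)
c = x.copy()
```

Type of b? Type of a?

append() returns None; pop() returns element

NoneType, int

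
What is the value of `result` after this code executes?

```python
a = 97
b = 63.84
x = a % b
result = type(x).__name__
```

a is int; b is float; x is float; result = 'float'

'float'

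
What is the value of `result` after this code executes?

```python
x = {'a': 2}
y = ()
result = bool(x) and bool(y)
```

x = {'a': 2}; y = (); result = False

False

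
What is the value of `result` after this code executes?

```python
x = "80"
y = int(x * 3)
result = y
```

x = '80'; y = 808080; result = 808080

808080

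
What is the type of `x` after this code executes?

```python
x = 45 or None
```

'or' returns first truthy value

int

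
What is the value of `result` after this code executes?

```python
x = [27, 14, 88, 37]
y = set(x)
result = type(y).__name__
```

x is list; y is set; result = 'set'

'set'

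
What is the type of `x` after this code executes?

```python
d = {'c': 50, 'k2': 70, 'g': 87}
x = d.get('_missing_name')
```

dict.get() returns None when key not found

NoneType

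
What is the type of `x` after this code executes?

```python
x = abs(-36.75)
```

abs() of float returns float

float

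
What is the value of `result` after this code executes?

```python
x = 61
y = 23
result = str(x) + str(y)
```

x = 61; y = 23; result = '6123'

'6123'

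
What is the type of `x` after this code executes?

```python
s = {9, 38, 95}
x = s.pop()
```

Popping from set[int] returns int

int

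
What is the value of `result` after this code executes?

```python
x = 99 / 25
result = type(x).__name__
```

x is float; result = 'float'

'float'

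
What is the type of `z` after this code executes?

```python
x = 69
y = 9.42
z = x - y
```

int - float = float

float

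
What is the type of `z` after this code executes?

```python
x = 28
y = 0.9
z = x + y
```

int + float = float

float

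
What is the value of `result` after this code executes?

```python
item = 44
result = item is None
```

item = 44; result = False

False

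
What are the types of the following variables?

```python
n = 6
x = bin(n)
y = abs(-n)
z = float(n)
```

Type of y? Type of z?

abs() of int returns int; float() returns float

int, float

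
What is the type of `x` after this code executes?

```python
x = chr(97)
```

chr() returns str (single char)

str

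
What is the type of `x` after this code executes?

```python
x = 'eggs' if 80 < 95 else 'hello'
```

Both branches of conditional are str

str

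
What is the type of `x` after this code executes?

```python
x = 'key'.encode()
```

str.encode() returns bytes

bytes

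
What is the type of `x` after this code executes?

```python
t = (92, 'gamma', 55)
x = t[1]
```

Index 1 of tuple is a str literal

str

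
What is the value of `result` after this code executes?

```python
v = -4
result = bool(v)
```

v = -4; result = True

True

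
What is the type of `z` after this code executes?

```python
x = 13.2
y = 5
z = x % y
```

float % int = float

float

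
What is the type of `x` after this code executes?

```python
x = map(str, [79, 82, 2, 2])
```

map() returns a map object

map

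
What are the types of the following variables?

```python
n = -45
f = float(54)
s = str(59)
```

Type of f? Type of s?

f is assigned the result of calling float(), which returns a float; s is assigned the result of calling str(), which returns a str

float, str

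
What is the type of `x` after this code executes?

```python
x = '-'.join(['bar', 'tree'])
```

str.join() returns str

str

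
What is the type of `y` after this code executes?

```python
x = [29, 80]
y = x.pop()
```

list.pop() returns the popped element

int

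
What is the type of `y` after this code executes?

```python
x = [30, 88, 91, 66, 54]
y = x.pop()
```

list.pop() returns the popped element

int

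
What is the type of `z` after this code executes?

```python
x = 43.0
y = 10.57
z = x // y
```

float // float = float

float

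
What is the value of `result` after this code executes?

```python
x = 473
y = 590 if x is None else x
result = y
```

x = 473; y = 473; result = 473

473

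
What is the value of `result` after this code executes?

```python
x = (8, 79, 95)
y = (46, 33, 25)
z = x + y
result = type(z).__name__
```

x is tuple; y is tuple; z is tuple; result = 'tuple'

'tuple'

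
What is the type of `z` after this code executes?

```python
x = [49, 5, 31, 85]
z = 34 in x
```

'in' operator returns bool

bool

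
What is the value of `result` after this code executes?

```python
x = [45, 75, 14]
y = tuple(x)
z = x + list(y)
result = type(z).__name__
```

x is list; y is tuple; z is list; result = 'list'

'list'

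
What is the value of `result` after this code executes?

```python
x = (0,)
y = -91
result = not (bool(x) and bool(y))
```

x = (0,); y = -91; result = False

False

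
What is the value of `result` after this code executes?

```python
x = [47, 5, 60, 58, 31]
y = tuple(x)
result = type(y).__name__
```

x is list; y is tuple; result = 'tuple'

'tuple'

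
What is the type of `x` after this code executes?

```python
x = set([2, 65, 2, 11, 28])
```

set() constructor returns set

set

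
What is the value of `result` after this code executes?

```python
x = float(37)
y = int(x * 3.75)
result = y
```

x = 37.0; y = 138; result = 138

138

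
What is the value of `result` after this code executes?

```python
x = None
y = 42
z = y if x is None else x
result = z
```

x = None; y = 42; z = 42; result = 42

42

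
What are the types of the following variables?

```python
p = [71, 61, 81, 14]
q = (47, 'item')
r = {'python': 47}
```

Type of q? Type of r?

q is assigned a tuple (parenthesized, comma-separated values); r is assigned a dict literal ({key: value})

tuple, dict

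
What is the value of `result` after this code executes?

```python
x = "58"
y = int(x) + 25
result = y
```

x = '58'; y = 83; result = 83

83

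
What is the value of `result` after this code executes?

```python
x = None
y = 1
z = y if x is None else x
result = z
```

x = None; y = 1; z = 1; result = 1

1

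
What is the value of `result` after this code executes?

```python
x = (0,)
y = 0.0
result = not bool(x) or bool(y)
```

x = (0,); y = 0.0; result = False

False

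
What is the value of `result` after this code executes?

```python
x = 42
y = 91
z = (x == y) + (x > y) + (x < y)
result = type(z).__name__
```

x is int; y is int; z is int; result = 'int'

'int'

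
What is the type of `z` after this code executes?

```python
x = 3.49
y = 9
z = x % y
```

float % int = float

float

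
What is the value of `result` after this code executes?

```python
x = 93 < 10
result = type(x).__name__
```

x is bool; result = 'bool'

'bool'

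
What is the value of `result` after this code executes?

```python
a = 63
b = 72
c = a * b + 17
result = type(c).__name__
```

a is int; b is int; c is int; result = 'int'

'int'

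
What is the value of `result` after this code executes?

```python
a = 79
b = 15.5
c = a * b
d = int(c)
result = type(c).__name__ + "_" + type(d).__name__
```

a is int; b is float; c is float; d is int; result = 'float_int'

'float_int'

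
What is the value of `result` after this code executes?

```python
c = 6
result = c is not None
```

c = 6; result = True

True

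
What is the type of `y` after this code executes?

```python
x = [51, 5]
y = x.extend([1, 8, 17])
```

list.extend() returns None

NoneType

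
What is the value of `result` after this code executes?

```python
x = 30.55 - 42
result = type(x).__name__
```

x is float; result = 'float'

'float'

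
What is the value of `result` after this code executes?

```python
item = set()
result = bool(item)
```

item = set(); result = False

False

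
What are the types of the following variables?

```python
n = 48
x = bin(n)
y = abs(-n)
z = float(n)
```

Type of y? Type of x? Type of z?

abs() of int returns int; bin() returns str; float() returns float

int, str, float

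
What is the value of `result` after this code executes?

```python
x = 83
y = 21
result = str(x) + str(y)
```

x = 83; y = 21; result = '8321'

'8321'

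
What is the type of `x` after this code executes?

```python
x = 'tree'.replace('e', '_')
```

str.replace() returns str

str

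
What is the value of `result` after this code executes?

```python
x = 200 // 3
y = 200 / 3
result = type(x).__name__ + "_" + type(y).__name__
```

x is int; y is float; result = 'int_float'

'int_float'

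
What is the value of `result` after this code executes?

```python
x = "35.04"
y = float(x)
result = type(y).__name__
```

x is str; y is float; result = 'float'

'float'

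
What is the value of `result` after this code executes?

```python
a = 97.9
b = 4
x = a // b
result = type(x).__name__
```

a is float; b is int; x is float; result = 'float'

'float'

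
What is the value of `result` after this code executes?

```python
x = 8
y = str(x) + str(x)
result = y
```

x = 8; y = '88'; result = '88'

'88'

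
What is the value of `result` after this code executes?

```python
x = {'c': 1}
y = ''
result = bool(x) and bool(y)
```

x = {'c': 1}; y = ''; result = False

False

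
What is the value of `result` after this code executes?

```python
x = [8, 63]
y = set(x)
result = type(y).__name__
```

x is list; y is set; result = 'set'

'set'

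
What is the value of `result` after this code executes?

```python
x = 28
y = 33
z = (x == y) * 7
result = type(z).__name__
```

x is int; y is int; z is int; result = 'int'

'int'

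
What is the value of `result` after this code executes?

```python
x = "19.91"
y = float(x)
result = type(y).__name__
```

x is str; y is float; result = 'float'

'float'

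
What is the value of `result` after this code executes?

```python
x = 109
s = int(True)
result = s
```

x = 109; s = 1; result = 1

1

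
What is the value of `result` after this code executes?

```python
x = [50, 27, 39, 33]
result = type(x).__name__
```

x is list; result = 'list'

'list'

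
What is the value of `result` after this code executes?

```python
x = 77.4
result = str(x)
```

x = 77.4; result = '77.4'

'77.4'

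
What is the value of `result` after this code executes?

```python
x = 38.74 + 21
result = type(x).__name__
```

x is float; result = 'float'

'float'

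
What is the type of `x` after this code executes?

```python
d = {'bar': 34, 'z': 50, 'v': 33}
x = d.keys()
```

.keys() returns dict_keys view

dict_keys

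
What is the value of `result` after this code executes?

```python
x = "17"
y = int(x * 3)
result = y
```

x = '17'; y = 171717; result = 171717

171717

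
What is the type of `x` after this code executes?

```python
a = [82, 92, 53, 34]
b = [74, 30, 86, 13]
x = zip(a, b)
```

zip() returns a zip object

zip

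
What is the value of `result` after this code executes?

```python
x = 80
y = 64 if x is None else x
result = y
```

x = 80; y = 80; result = 80

80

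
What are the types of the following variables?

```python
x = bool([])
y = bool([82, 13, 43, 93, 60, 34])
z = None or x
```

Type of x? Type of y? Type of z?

bool() returns bool; bool() returns bool; None or bool returns the bool

bool, bool, bool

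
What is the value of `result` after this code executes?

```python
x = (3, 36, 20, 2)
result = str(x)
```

x = (3, 36, 20, 2); result = '(3, 36, 20, 2)'

'(3, 36, 20, 2)'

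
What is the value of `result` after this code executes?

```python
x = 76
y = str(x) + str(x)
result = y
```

x = 76; y = '7676'; result = '7676'

'7676'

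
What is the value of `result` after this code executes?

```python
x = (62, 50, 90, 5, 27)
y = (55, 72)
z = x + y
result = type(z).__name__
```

x is tuple; y is tuple; z is tuple; result = 'tuple'

'tuple'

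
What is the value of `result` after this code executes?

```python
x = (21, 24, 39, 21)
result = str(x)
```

x = (21, 24, 39, 21); result = '(21, 24, 39, 21)'

'(21, 24, 39, 21)'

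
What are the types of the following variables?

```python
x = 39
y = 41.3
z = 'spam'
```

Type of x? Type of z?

x is assigned a bare integer (no decimal point), so it is an int; z is assigned a quoted string literal, so it is a str

int, str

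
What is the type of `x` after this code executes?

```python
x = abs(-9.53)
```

abs() of float returns float

float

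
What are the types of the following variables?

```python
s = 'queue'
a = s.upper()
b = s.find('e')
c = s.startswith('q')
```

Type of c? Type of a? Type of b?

startswith() returns bool; upper() returns str; find() returns int

bool, str, int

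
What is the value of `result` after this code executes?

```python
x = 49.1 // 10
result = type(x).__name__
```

x is float; result = 'float'

'float'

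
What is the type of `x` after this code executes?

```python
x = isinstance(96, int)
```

isinstance() returns bool

bool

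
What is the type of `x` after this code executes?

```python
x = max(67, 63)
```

max() of ints returns int

int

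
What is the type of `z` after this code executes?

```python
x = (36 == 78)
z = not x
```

'not' returns bool

bool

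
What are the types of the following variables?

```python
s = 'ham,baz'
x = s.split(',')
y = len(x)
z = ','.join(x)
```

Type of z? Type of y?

str.join() returns str; len() returns int

str, int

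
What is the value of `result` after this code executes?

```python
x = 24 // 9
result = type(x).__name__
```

x is int; result = 'int'

'int'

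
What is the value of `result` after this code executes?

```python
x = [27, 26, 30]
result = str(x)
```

x = [27, 26, 30]; result = '[27, 26, 30]'

'[27, 26, 30]'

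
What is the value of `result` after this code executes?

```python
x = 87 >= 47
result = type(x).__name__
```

x is bool; result = 'bool'

'bool'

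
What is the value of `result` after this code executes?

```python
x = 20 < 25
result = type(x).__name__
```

x is bool; result = 'bool'

'bool'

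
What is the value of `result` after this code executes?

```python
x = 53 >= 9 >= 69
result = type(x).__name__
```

x is bool; result = 'bool'

'bool'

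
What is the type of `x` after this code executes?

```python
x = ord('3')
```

ord() returns int (code point)

int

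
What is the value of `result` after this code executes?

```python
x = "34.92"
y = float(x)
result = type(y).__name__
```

x is str; y is float; result = 'float'

'float'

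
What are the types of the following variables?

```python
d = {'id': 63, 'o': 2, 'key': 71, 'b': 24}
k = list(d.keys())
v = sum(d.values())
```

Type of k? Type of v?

list() converts to list; sum of ints is int

list, int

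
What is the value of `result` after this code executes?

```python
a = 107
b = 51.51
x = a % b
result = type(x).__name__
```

a is int; b is float; x is float; result = 'float'

'float'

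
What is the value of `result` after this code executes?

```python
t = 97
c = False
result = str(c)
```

t = 97; c = False; result = 'False'

'False'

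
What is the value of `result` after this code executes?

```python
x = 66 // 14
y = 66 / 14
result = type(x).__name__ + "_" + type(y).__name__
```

x is int; y is float; result = 'int_float'

'int_float'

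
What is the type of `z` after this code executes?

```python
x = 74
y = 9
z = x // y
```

int // int = int

int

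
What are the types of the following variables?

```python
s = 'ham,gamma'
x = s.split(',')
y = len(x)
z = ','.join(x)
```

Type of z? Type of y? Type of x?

str.join() returns str; len() returns int; str.split() returns list

str, int, list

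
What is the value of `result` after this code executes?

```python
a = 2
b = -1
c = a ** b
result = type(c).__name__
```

a is int; b is int; c is float; result = 'float'

'float'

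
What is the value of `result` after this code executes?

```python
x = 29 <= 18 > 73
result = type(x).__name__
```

x is bool; result = 'bool'

'bool'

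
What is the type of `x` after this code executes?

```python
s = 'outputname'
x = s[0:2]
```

Slicing a str returns str

str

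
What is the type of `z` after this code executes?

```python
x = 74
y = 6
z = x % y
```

int % int = int

int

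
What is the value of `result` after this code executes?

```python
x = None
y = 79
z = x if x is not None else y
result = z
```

x = None; y = 79; z = 79; result = 79

79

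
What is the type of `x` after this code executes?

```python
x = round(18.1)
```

round() with no decimal places returns int

int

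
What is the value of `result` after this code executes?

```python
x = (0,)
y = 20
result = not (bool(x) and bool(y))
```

x = (0,); y = 20; result = False

False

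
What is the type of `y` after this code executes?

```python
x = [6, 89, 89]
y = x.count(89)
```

list.count() returns int

int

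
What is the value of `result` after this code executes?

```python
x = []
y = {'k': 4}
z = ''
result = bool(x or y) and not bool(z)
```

x = []; y = {'k': 4}; z = ''; result = True

True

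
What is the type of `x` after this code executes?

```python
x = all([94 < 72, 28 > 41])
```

all() returns bool

bool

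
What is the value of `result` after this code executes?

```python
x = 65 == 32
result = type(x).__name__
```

x is bool; result = 'bool'

'bool'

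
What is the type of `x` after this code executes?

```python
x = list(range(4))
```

list(range()) returns list

list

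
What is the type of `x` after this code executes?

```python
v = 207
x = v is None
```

'is' comparison returns bool

bool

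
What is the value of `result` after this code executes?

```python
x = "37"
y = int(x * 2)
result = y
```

x = '37'; y = 3737; result = 3737

3737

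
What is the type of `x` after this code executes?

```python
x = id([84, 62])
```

id() returns int

int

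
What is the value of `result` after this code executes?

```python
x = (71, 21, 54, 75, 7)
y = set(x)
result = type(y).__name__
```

x is tuple; y is set; result = 'set'

'set'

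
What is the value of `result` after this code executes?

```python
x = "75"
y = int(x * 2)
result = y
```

x = '75'; y = 7575; result = 7575

7575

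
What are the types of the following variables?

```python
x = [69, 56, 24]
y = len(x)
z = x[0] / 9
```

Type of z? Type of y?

int / int = float; len() returns int

float, int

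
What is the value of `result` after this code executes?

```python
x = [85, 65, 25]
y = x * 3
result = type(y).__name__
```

x is list; y is list; result = 'list'

'list'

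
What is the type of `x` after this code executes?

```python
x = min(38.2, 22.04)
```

min() of floats returns float

float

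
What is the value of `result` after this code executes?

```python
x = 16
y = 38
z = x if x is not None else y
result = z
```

x = 16; y = 38; z = 16; result = 16

16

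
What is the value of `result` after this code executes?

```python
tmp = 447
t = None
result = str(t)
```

tmp = 447; t = None; result = 'None'

'None'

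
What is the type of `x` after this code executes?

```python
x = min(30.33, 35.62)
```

min() of floats returns float

float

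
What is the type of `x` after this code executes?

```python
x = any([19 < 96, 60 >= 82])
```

any() returns bool

bool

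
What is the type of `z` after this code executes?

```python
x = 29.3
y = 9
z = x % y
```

float % int = float

float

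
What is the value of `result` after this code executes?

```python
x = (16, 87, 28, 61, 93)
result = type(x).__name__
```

x is tuple; result = 'tuple'

'tuple'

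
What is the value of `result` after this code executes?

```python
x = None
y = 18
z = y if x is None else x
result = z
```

x = None; y = 18; z = 18; result = 18

18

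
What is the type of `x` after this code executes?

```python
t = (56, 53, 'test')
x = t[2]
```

Index 2 of tuple is a str literal

str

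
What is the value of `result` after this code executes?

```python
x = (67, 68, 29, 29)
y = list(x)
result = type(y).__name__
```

x is tuple; y is list; result = 'list'

'list'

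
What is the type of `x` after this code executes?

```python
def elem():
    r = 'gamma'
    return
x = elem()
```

Bare return returns None

NoneType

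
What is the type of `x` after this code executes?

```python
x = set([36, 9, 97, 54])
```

set() constructor returns set

set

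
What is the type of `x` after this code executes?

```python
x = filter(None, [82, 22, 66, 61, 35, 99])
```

filter() returns a filter object

filter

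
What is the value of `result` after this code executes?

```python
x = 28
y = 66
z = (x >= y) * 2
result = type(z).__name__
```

x is int; y is int; z is int; result = 'int'

'int'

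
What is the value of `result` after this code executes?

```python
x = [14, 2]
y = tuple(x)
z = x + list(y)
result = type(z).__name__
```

x is list; y is tuple; z is list; result = 'list'

'list'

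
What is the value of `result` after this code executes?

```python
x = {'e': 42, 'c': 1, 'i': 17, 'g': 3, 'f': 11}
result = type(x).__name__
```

x is dict; result = 'dict'

'dict'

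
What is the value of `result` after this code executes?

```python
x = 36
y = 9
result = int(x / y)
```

x = 36; y = 9; result = 4

4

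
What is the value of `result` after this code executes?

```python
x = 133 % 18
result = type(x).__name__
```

x is int; result = 'int'

'int'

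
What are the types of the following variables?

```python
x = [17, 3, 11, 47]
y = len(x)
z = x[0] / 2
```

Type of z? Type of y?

int / int = float; len() returns int

float, int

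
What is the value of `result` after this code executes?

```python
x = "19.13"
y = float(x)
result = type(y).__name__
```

x is str; y is float; result = 'float'

'float'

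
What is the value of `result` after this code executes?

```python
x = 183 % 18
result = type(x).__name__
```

x is int; result = 'int'

'int'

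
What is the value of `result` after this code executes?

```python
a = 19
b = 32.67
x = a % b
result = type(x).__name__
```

a is int; b is float; x is float; result = 'float'

'float'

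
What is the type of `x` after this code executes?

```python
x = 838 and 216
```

'and' with truthy values returns last operand (int)

int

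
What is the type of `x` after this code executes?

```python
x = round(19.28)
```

round() with no decimal places returns int

int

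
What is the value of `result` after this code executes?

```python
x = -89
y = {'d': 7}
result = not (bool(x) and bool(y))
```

x = -89; y = {'d': 7}; result = False

False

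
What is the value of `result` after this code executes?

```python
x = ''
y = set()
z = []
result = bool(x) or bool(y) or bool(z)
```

x = ''; y = set(); z = []; result = False

False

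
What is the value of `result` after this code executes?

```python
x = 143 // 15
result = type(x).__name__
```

x is int; result = 'int'

'int'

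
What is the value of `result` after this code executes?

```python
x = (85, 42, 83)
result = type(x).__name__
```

x is tuple; result = 'tuple'

'tuple'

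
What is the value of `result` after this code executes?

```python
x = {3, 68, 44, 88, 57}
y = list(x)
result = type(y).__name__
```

x is set; y is list; result = 'list'

'list'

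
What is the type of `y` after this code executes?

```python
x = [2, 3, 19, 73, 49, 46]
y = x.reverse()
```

list.reverse() returns None

NoneType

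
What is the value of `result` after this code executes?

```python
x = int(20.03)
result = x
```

x = 20; result = 20

20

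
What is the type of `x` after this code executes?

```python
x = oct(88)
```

oct() returns str representation

str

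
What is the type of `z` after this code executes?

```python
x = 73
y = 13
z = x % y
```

int % int = int

int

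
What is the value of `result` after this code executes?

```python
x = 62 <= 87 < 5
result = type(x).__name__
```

x is bool; result = 'bool'

'bool'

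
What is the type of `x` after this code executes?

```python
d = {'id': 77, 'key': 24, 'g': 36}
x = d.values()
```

.values() returns dict_values view

dict_values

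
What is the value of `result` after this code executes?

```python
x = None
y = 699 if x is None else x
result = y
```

x = None; y = 699; result = 699

699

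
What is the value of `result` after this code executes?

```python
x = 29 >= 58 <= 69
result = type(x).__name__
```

x is bool; result = 'bool'

'bool'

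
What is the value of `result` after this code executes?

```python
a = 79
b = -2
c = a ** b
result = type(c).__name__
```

a is int; b is int; c is float; result = 'float'

'float'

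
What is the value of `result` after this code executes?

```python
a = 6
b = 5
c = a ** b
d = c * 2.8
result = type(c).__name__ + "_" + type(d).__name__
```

a is int; b is int; c is int; d is float; result = 'int_float'

'int_float'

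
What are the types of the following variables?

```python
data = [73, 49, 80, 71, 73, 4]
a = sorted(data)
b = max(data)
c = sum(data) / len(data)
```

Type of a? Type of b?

sorted() returns list; max of ints returns int

list, int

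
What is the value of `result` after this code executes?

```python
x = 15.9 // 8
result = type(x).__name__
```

x is float; result = 'float'

'float'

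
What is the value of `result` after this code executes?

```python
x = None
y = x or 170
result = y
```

x = None; y = 170; result = 170

170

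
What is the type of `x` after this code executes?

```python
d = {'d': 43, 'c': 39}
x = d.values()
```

.values() returns dict_values view

dict_values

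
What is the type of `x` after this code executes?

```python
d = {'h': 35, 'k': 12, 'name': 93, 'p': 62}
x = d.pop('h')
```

dict.pop() returns the value

int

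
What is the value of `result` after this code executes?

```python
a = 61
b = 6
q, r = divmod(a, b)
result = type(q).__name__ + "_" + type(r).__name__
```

a is int; b is int; q is int; r is int; result = 'int_int'

'int_int'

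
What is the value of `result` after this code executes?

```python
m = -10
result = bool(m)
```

m = -10; result = True

True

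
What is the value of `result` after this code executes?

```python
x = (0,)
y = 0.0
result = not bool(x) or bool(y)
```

x = (0,); y = 0.0; result = False

False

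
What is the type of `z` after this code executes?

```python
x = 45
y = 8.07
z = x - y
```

int - float = float

float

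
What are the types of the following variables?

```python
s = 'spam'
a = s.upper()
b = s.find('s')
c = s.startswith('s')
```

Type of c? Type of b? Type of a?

startswith() returns bool; find() returns int; upper() returns str

bool, int, str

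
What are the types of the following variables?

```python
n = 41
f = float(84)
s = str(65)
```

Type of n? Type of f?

n is assigned a bare integer (no decimal point), so it is an int; f is assigned the result of calling float(), which returns a float

int, float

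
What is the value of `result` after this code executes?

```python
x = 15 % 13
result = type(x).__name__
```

x is int; result = 'int'

'int'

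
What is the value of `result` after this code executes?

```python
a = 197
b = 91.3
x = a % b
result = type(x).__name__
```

a is int; b is float; x is float; result = 'float'

'float'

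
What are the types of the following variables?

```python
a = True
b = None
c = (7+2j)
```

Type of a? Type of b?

a is assigned the constant True, which has type bool; b is assigned None, whose type is NoneType

bool, NoneType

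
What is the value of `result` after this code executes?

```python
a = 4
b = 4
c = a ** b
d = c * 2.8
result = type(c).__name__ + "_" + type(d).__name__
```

a is int; b is int; c is int; d is float; result = 'int_float'

'int_float'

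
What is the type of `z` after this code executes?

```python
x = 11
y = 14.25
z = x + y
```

int + float = float

float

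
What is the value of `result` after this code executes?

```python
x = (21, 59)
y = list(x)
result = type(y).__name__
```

x is tuple; y is list; result = 'list'

'list'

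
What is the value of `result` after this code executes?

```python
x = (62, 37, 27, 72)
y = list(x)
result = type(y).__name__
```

x is tuple; y is list; result = 'list'

'list'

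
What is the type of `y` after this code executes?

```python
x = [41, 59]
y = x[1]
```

Indexing list[int] returns int

int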